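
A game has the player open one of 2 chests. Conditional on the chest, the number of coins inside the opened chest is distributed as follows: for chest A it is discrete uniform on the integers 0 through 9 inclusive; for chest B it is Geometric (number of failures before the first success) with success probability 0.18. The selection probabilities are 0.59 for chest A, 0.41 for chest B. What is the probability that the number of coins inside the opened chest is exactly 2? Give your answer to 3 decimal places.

Conditional on each chest, P(X = 2): A: 0.1; B: 0.121032.
By total probability, P(X = 2) = 0.59·0.1 + 0.41·0.121032 = 0.108623.

0.109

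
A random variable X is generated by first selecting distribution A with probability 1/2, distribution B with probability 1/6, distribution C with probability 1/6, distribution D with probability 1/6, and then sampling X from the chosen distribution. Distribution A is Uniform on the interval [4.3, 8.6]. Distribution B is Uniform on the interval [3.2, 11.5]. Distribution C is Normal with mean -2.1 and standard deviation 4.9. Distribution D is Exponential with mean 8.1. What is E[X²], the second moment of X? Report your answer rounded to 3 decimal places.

For each component E[X²] = Var + (mean)², giving A: 43.1433; B: 59.7633; C: 28.42; D: 131.22.
Overall E[X²] = 0.5·43.1433 + 0.166667·59.7633 + 0.166667·28.42 + 0.166667·131.22 = 58.1389.

58.139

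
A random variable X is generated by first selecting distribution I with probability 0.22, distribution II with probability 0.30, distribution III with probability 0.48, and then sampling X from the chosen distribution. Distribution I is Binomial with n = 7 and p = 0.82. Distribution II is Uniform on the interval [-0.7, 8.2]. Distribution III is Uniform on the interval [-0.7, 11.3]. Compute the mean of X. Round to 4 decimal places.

4.9318

Component means — I: 5.74; II: 3.75; III: 5.3.
E[X] = 0.22·5.74 + 0.3·3.75 + 0.48·5.3 = 4.9318.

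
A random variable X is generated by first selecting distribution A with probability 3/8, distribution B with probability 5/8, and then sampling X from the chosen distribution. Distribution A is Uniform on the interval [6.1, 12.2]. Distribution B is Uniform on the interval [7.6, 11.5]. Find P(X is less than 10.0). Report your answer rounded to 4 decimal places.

0.6244

Conditional on each component, P(X < 10.0): A: 0.639344; B: 0.615385.
By total probability, P(X < 10.0) = 0.375·0.639344 + 0.625·0.615385 = 0.624369.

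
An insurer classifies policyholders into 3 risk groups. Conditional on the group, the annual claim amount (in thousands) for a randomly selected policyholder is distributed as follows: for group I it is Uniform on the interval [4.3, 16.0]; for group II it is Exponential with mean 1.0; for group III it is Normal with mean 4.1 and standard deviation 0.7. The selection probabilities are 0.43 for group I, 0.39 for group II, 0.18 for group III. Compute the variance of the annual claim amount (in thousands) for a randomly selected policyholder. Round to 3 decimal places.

22.931

Per component, I: μ=10.15, E[X²]=114.43; II: μ=1, E[X²]=2; III: μ=4.1, E[X²]=17.3.
E[X] = 0.43·10.15 + 0.39·1 + 0.18·4.1 = 5.4925.
E[X²] = 0.43·114.43 + 0.39·2 + 0.18·17.3 = 53.0989.
Var(X) = E[X²] − (E[X])² = 53.0989 − 30.1676 = 22.9313.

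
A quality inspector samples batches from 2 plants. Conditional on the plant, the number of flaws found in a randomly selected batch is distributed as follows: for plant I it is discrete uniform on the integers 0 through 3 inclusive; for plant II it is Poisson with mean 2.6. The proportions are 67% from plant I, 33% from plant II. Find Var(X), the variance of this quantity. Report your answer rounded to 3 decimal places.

Per component, I: μ=1.5, E[X²]=3.5; II: μ=2.6, E[X²]=9.36.
E[X] = 0.67·1.5 + 0.33·2.6 = 1.863.
E[X²] = 0.67·3.5 + 0.33·9.36 = 5.4338.
Var(X) = E[X²] − (E[X])² = 5.4338 − 3.47077 = 1.96303.

1.963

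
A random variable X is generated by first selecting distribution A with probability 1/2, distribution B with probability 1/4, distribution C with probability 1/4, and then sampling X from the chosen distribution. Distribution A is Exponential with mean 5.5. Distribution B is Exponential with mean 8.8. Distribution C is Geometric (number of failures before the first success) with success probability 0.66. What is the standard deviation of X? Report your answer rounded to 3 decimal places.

6.591

Per component, A: μ=5.5, E[X²]=60.5; B: μ=8.8, E[X²]=154.88; C: μ=0.515152, E[X²]=1.04591.
E[X] = 0.5·5.5 + 0.25·8.8 + 0.25·0.515152 = 5.07879.
E[X²] = 0.5·60.5 + 0.25·154.88 + 0.25·1.04591 = 69.2315.
Var(X) = E[X²] − (E[X])² = 69.2315 − 25.7941 = 43.4374.
SD(X) = √43.4374 = 6.5907.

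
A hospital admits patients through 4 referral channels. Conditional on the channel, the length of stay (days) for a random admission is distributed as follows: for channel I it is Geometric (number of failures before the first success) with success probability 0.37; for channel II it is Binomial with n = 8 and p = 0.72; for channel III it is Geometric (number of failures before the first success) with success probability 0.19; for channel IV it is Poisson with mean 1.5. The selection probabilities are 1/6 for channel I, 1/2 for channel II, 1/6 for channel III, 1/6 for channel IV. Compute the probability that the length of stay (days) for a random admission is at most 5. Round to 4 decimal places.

0.6404

Conditional on each channel, P(X ≤ 5): I: 0.937476; II: 0.397272; III: 0.71757; IV: 0.995544.
By total probability, P(X ≤ 5) = 0.166667·0.937476 + 0.5·0.397272 + 0.166667·0.71757 + 0.166667·0.995544 = 0.640401.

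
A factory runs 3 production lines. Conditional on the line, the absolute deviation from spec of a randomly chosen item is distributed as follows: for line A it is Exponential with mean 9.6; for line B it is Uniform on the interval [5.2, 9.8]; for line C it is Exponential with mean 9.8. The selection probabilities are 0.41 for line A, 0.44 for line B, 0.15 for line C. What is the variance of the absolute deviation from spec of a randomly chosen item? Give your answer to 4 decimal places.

54.1146

Per component, A: μ=9.6, E[X²]=184.32; B: μ=7.5, E[X²]=58.0133; C: μ=9.8, E[X²]=192.08.
E[X] = 0.41·9.6 + 0.44·7.5 + 0.15·9.8 = 8.706.
E[X²] = 0.41·184.32 + 0.44·58.0133 + 0.15·192.08 = 129.909.
Var(X) = E[X²] − (E[X])² = 129.909 − 75.7944 = 54.1146.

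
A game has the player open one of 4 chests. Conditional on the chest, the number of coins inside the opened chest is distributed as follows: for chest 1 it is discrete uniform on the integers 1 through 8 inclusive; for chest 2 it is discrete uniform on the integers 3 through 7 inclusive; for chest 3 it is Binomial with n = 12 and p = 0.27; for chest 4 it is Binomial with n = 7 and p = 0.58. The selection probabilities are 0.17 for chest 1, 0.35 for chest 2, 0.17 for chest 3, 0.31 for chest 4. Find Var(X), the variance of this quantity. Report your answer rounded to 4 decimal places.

Per component, 1: μ=4.5, E[X²]=25.5; 2: μ=5, E[X²]=27; 3: μ=3.24, E[X²]=12.8628; 4: μ=4.06, E[X²]=18.1888.
E[X] = 0.17·4.5 + 0.35·5 + 0.17·3.24 + 0.31·4.06 = 4.3244.
E[X²] = 0.17·25.5 + 0.35·27 + 0.17·12.8628 + 0.31·18.1888 = 21.6102.
Var(X) = E[X²] − (E[X])² = 21.6102 − 18.7004 = 2.90977.

2.9098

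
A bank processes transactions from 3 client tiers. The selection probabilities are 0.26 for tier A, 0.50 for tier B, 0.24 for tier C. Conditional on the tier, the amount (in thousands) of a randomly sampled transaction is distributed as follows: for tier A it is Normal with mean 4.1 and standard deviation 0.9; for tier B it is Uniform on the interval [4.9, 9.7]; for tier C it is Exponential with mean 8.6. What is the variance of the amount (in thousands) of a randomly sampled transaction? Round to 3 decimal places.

21.719

Per component, A: μ=4.1, E[X²]=17.62; B: μ=7.3, E[X²]=55.21; C: μ=8.6, E[X²]=147.92.
E[X] = 0.26·4.1 + 0.5·7.3 + 0.24·8.6 = 6.78.
E[X²] = 0.26·17.62 + 0.5·55.21 + 0.24·147.92 = 67.687.
Var(X) = E[X²] − (E[X])² = 67.687 − 45.9684 = 21.7186.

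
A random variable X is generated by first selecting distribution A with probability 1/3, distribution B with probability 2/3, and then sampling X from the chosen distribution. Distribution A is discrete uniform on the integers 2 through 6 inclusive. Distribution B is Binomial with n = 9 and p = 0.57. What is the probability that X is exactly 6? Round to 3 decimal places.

0.219

Conditional on each component, P(X = 6): A: 0.2; B: 0.229052.
By total probability, P(X = 6) = 0.333333·0.2 + 0.666667·0.229052 = 0.219368.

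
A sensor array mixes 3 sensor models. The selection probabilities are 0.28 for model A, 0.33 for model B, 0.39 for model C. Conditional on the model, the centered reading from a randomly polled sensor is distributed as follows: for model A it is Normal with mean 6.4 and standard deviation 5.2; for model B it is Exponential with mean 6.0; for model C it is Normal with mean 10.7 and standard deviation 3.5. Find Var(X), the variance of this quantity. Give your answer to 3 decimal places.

29.106

Per component, A: μ=6.4, E[X²]=68; B: μ=6, E[X²]=72; C: μ=10.7, E[X²]=126.74.
E[X] = 0.28·6.4 + 0.33·6 + 0.39·10.7 = 7.945.
E[X²] = 0.28·68 + 0.33·72 + 0.39·126.74 = 92.2286.
Var(X) = E[X²] − (E[X])² = 92.2286 − 63.123 = 29.1056.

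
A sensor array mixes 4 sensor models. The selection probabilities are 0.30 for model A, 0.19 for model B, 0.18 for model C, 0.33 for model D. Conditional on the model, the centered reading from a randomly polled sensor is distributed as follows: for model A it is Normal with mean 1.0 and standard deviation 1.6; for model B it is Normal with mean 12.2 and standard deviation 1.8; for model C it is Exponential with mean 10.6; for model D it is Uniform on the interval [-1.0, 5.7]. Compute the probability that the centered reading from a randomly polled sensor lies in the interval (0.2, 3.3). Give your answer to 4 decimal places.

0.3823

Conditional on each model, P(0.2 < X < 3.3): A: 0.616174; B: 3.81793e-07; C: 0.24883; D: 0.462687.
By total probability, P(0.2 < X < 3.3) = 0.3·0.616174 + 0.19·3.81793e-07 + 0.18·0.24883 + 0.33·0.462687 = 0.382328.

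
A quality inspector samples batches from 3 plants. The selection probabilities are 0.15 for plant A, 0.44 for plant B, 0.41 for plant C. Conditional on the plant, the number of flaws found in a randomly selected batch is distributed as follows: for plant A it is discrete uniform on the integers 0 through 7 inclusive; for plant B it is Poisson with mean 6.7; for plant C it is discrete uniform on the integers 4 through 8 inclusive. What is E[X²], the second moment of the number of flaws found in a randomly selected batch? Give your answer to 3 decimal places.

40.905

For each component E[X²] = Var + (mean)², giving A: 17.5; B: 51.59; C: 38.
Overall E[X²] = 0.15·17.5 + 0.44·51.59 + 0.41·38 = 40.9046.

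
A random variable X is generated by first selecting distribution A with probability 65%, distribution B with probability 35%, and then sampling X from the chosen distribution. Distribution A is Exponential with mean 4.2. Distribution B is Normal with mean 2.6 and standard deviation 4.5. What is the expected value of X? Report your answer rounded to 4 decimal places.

3.6400

Component means — A: 4.2; B: 2.6.
E[X] = 0.65·4.2 + 0.35·2.6 = 3.64.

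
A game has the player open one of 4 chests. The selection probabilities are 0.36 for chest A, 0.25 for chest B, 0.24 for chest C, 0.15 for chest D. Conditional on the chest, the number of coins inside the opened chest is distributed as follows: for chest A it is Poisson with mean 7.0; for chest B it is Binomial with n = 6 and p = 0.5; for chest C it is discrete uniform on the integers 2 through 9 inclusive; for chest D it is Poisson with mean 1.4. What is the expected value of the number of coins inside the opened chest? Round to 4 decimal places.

Component means — A: 7; B: 3; C: 5.5; D: 1.4.
E[X] = 0.36·7 + 0.25·3 + 0.24·5.5 + 0.15·1.4 = 4.8.

4.8000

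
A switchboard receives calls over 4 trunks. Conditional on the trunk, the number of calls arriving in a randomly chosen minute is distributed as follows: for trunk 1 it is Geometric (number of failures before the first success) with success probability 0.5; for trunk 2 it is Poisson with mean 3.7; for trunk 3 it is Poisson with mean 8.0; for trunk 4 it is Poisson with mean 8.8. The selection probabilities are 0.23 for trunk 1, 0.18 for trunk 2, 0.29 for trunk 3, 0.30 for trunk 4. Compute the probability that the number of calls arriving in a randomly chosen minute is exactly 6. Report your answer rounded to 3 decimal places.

0.082

Conditional on each trunk, P(X = 6): 1: 0.0078125; 2: 0.0881025; 3: 0.122138; 4: 0.0972237.
By total probability, P(X = 6) = 0.23·0.0078125 + 0.18·0.0881025 + 0.29·0.122138 + 0.3·0.0972237 = 0.0822425.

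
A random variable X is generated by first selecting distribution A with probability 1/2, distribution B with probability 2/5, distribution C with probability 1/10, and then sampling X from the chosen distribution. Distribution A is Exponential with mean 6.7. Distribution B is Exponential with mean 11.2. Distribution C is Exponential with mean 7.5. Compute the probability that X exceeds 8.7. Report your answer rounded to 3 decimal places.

Conditional on each component, P(X > 8.7): A: 0.272939; B: 0.459882; C: 0.313486.
By total probability, P(X > 8.7) = 0.5·0.272939 + 0.4·0.459882 + 0.1·0.313486 = 0.351771.

0.352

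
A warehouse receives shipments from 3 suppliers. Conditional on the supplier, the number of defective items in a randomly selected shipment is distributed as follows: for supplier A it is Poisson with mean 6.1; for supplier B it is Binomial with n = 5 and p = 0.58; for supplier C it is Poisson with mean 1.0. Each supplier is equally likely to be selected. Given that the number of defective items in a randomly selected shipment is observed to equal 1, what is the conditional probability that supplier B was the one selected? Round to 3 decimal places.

0.191

Likelihoods P(X=1 | ·): A: 0.0136815; B: 0.0902392; C: 0.367879.
Posterior ∝ prior × likelihood. Numerator for B: 0.333333·0.0902392 = 0.0300797.
Normalizing constant: 0.333333·0.0136815 + 0.333333·0.0902392 + 0.333333·0.367879 = 0.157267.
P(B | observation) = 0.0300797 / 0.157267 = 0.191266.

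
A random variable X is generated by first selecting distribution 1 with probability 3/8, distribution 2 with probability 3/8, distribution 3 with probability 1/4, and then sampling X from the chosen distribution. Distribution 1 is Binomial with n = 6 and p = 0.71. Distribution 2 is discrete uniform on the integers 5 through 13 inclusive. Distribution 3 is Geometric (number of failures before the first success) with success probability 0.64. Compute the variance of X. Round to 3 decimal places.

14.298

Per component, 1: μ=4.26, E[X²]=19.383; 2: μ=9, E[X²]=87.6667; 3: μ=0.5625, E[X²]=1.19531.
E[X] = 0.375·4.26 + 0.375·9 + 0.25·0.5625 = 5.11313.
E[X²] = 0.375·19.383 + 0.375·87.6667 + 0.25·1.19531 = 40.4425.
Var(X) = E[X²] − (E[X])² = 40.4425 − 26.144 = 14.2984.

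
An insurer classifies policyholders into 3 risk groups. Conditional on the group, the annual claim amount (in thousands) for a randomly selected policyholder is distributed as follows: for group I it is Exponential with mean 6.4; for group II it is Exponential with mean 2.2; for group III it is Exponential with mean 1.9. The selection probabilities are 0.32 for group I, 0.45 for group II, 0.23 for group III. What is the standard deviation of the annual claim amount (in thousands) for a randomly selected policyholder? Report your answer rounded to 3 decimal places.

4.489

Per component, I: μ=6.4, E[X²]=81.92; II: μ=2.2, E[X²]=9.68; III: μ=1.9, E[X²]=7.22.
E[X] = 0.32·6.4 + 0.45·2.2 + 0.23·1.9 = 3.475.
E[X²] = 0.32·81.92 + 0.45·9.68 + 0.23·7.22 = 32.231.
Var(X) = E[X²] − (E[X])² = 32.231 − 12.0756 = 20.1554.
SD(X) = √20.1554 = 4.48947.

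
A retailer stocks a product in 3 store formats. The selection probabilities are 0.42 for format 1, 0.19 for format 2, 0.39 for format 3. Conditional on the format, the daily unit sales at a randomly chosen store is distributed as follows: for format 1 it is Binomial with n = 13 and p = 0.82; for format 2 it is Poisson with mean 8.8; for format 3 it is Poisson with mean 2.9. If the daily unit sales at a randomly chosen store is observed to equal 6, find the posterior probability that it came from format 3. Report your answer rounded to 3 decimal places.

0.472

Likelihoods P(X=6 | ·): 1: 0.0031938; 2: 0.0972237; 3: 0.0454571.
Posterior ∝ prior × likelihood. Numerator for 3: 0.39·0.0454571 = 0.0177283.
Normalizing constant: 0.42·0.0031938 + 0.19·0.0972237 + 0.39·0.0454571 = 0.0375422.
P(3 | observation) = 0.0177283 / 0.0375422 = 0.472223.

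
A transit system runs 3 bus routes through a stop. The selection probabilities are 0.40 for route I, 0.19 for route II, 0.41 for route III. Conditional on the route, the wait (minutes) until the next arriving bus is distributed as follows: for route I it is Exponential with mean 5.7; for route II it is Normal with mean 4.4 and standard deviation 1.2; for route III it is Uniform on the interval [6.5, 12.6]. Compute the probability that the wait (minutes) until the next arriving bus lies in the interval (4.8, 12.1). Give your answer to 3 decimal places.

Conditional on each route, P(4.8 < X < 12.1): I: 0.311107; II: 0.369441; III: 0.918033.
By total probability, P(4.8 < X < 12.1) = 0.4·0.311107 + 0.19·0.369441 + 0.41·0.918033 = 0.57103.

0.571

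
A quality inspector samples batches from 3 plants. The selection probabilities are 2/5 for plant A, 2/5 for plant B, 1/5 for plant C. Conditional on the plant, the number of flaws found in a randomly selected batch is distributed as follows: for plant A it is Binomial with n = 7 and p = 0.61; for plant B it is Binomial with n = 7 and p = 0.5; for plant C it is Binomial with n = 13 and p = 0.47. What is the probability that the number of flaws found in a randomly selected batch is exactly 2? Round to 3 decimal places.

0.097

Conditional on each plant, P(X = 2): A: 0.0705021; B: 0.164062; C: 0.0159707.
By total probability, P(X = 2) = 0.4·0.0705021 + 0.4·0.164062 + 0.2·0.0159707 = 0.09702.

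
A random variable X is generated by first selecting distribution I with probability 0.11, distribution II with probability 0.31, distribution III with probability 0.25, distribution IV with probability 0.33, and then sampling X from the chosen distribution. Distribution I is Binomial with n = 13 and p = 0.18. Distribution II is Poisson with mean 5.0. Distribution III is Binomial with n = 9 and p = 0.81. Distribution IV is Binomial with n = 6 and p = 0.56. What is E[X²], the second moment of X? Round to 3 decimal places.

27.959

For each component E[X²] = Var + (mean)², giving I: 7.3944; II: 30; III: 54.5292; IV: 12.768.
Overall E[X²] = 0.11·7.3944 + 0.31·30 + 0.25·54.5292 + 0.33·12.768 = 27.9591.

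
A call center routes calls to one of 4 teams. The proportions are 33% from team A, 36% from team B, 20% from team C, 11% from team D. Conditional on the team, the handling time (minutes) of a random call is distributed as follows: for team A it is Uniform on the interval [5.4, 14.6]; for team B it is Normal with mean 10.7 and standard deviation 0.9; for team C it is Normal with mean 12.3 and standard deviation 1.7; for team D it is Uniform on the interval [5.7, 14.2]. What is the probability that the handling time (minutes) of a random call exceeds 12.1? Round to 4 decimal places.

0.2478

Conditional on each team, P(X > 12.1): A: 0.271739; B: 0.0599069; C: 0.546826; D: 0.247059.
By total probability, P(X > 12.1) = 0.33·0.271739 + 0.36·0.0599069 + 0.2·0.546826 + 0.11·0.247059 = 0.247782.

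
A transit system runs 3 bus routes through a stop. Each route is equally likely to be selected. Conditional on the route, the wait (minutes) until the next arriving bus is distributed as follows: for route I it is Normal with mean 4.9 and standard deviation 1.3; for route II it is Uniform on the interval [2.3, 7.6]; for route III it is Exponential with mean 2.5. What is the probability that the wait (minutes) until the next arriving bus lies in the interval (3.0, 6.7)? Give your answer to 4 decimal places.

0.5919

Conditional on each route, P(3.0 < X < 6.7): I: 0.844981; II: 0.698113; III: 0.232631.
By total probability, P(3.0 < X < 6.7) = 0.333333·0.844981 + 0.333333·0.698113 + 0.333333·0.232631 = 0.591908.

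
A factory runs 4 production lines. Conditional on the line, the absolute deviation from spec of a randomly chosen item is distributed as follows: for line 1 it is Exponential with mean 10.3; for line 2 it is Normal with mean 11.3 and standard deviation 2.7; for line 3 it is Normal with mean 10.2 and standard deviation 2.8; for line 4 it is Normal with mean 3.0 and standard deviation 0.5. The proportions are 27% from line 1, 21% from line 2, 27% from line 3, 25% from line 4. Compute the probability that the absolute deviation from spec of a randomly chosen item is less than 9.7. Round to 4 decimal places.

0.5887

Conditional on each line, P(X < 9.7): 1: 0.610054; 2: 0.276727; 3: 0.429137; 4: 1.
By total probability, P(X < 9.7) = 0.27·0.610054 + 0.21·0.276727 + 0.27·0.429137 + 0.25·1 = 0.588694.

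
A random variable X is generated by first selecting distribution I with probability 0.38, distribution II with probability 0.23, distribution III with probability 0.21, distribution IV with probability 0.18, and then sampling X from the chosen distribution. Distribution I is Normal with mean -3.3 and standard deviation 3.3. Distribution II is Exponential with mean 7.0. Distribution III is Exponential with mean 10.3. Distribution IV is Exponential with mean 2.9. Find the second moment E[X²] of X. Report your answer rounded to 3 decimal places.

78.402

For each component E[X²] = Var + (mean)², giving I: 21.78; II: 98; III: 212.18; IV: 16.82.
Overall E[X²] = 0.38·21.78 + 0.23·98 + 0.21·212.18 + 0.18·16.82 = 78.4018.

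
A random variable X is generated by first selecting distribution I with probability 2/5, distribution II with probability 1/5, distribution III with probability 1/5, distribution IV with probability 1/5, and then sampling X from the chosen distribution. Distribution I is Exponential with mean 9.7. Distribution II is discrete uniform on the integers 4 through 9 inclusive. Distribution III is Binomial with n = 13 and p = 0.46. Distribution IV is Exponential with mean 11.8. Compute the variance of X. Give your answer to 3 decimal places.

71.482

Per component, I: μ=9.7, E[X²]=188.18; II: μ=6.5, E[X²]=45.1667; III: μ=5.98, E[X²]=38.9896; IV: μ=11.8, E[X²]=278.48.
E[X] = 0.4·9.7 + 0.2·6.5 + 0.2·5.98 + 0.2·11.8 = 8.736.
E[X²] = 0.4·188.18 + 0.2·45.1667 + 0.2·38.9896 + 0.2·278.48 = 147.799.
Var(X) = E[X²] − (E[X])² = 147.799 − 76.3177 = 71.4816.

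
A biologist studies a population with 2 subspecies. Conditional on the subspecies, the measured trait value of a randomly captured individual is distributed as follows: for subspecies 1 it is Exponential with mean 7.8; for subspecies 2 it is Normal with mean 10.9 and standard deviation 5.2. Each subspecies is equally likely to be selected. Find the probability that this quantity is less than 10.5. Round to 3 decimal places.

Conditional on each subspecies, P(X < 10.5): 1: 0.739761; 2: 0.469342.
By total probability, P(X < 10.5) = 0.5·0.739761 + 0.5·0.469342 = 0.604552.

0.605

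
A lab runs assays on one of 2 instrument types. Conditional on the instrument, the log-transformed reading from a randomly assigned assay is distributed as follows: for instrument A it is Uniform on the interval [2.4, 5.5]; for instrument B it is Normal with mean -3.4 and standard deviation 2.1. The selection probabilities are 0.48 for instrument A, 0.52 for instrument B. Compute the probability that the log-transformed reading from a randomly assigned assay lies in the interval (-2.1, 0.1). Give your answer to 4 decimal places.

0.1145

Conditional on each instrument, P(-2.1 < X < 0.1): A: 0; B: 0.220152.
By total probability, P(-2.1 < X < 0.1) = 0.48·0 + 0.52·0.220152 = 0.114479.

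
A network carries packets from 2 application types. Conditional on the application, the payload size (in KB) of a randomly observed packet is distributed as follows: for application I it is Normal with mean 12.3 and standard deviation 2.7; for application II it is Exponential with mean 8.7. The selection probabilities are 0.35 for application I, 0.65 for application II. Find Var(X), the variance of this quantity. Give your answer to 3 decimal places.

54.698

Per component, I: μ=12.3, E[X²]=158.58; II: μ=8.7, E[X²]=151.38.
E[X] = 0.35·12.3 + 0.65·8.7 = 9.96.
E[X²] = 0.35·158.58 + 0.65·151.38 = 153.9.
Var(X) = E[X²] − (E[X])² = 153.9 − 99.2016 = 54.6984.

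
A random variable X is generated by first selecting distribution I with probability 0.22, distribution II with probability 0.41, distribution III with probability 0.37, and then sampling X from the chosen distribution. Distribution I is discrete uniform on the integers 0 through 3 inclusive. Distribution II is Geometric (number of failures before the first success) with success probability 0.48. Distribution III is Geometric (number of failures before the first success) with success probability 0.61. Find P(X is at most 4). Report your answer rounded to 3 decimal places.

Conditional on each component, P(X ≤ 4): I: 1; II: 0.96198; III: 0.990978.
By total probability, P(X ≤ 4) = 0.22·1 + 0.41·0.96198 + 0.37·0.990978 = 0.981073.

0.981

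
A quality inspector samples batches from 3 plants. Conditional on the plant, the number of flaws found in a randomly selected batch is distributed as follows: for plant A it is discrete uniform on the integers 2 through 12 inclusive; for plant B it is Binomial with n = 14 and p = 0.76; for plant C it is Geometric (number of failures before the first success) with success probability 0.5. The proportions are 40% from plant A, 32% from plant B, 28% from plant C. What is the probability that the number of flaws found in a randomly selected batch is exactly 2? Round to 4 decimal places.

0.0714

Conditional on each plant, P(X = 2): A: 0.0909091; B: 1.91957e-06; C: 0.125.
By total probability, P(X = 2) = 0.4·0.0909091 + 0.32·1.91957e-06 + 0.28·0.125 = 0.0713643.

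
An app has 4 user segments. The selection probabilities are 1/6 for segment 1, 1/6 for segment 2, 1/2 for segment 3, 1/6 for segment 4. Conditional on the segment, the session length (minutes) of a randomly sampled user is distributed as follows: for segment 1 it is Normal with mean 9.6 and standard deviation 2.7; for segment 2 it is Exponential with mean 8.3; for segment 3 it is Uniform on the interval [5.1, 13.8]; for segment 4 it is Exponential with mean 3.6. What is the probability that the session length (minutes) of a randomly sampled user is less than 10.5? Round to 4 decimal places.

0.6927

Conditional on each segment, P(X < 10.5): 1: 0.630559; 2: 0.717778; 3: 0.62069; 4: 0.945886.
By total probability, P(X < 10.5) = 0.166667·0.630559 + 0.166667·0.717778 + 0.5·0.62069 + 0.166667·0.945886 = 0.692715.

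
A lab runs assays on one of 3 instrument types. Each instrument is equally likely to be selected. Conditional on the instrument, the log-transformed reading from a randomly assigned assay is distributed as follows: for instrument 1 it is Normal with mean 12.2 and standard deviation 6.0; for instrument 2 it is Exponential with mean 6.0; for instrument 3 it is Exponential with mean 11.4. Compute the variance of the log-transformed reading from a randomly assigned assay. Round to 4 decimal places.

Per component, 1: μ=12.2, E[X²]=184.84; 2: μ=6, E[X²]=72; 3: μ=11.4, E[X²]=259.92.
E[X] = 0.333333·12.2 + 0.333333·6 + 0.333333·11.4 = 9.86667.
E[X²] = 0.333333·184.84 + 0.333333·72 + 0.333333·259.92 = 172.253.
Var(X) = E[X²] − (E[X])² = 172.253 − 97.3511 = 74.9022.

74.9022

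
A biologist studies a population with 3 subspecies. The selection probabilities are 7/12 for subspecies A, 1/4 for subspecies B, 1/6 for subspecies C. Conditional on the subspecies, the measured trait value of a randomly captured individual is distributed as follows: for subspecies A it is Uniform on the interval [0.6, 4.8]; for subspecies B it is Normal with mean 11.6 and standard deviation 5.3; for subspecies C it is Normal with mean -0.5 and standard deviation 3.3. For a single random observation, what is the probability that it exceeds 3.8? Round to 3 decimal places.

0.387

Conditional on each subspecies, P(X > 3.8): A: 0.238095; B: 0.929449; C: 0.0962822.
By total probability, P(X > 3.8) = 0.583333·0.238095 + 0.25·0.929449 + 0.166667·0.0962822 = 0.387298.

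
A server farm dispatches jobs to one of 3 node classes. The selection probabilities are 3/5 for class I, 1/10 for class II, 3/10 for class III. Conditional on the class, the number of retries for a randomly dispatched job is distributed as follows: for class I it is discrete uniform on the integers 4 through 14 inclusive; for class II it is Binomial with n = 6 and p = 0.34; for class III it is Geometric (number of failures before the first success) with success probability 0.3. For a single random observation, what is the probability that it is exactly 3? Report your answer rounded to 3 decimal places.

Conditional on each class, P(X = 3): I: 0; II: 0.225995; III: 0.1029.
By total probability, P(X = 3) = 0.6·0 + 0.1·0.225995 + 0.3·0.1029 = 0.0534695.

0.053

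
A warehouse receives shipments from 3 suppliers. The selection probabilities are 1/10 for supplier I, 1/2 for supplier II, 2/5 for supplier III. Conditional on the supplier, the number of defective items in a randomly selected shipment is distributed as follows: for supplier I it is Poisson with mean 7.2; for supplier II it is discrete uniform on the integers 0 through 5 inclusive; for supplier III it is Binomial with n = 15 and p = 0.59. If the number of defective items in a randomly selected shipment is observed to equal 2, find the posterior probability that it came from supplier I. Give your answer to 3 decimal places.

0.023

Likelihoods P(X=2 | ·): I: 0.0193515; II: 0.166667; III: 0.00033813.
Posterior ∝ prior × likelihood. Numerator for I: 0.1·0.0193515 = 0.00193515.
Normalizing constant: 0.1·0.0193515 + 0.5·0.166667 + 0.4·0.00033813 = 0.0854037.
P(I | observation) = 0.00193515 / 0.0854037 = 0.0226588.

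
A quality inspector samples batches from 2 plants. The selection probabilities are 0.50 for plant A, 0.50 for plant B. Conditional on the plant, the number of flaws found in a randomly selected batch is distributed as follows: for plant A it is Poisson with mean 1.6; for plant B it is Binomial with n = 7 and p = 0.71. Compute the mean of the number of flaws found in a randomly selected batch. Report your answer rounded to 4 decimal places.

Component means — A: 1.6; B: 4.97.
E[X] = 0.5·1.6 + 0.5·4.97 = 3.285.

3.2850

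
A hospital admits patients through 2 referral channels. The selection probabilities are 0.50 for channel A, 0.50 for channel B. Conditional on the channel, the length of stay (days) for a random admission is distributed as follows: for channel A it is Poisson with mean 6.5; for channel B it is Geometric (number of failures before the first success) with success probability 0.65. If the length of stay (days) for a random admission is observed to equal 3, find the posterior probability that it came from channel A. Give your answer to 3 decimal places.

0.712

Likelihoods P(X=3 | ·): A: 0.0688137; B: 0.0278687.
Posterior ∝ prior × likelihood. Numerator for A: 0.5·0.0688137 = 0.0344068.
Normalizing constant: 0.5·0.0688137 + 0.5·0.0278687 = 0.0483412.
P(A | observation) = 0.0344068 / 0.0483412 = 0.71175.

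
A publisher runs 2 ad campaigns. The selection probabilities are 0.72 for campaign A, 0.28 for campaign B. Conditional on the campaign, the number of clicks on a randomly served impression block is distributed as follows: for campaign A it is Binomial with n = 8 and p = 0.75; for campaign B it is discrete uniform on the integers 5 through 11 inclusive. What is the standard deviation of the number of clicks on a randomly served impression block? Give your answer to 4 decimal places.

1.7339

Per component, A: μ=6, E[X²]=37.5; B: μ=8, E[X²]=68.
E[X] = 0.72·6 + 0.28·8 = 6.56.
E[X²] = 0.72·37.5 + 0.28·68 = 46.04.
Var(X) = E[X²] − (E[X])² = 46.04 − 43.0336 = 3.0064.
SD(X) = √3.0064 = 1.7339.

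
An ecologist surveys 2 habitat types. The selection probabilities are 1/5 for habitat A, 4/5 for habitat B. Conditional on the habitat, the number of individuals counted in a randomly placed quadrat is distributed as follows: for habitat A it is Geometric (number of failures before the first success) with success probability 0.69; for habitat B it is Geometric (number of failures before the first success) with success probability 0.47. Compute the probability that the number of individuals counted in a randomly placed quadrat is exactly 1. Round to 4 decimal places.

Conditional on each habitat, P(X = 1): A: 0.2139; B: 0.2491.
By total probability, P(X = 1) = 0.2·0.2139 + 0.8·0.2491 = 0.24206.

0.2421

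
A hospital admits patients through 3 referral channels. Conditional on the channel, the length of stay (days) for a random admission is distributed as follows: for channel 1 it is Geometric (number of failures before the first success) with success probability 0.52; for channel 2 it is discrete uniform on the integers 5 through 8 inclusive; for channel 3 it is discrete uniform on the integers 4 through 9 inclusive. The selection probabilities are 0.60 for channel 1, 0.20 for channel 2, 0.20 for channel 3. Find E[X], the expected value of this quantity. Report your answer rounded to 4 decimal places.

Component means — 1: 0.923077; 2: 6.5; 3: 6.5.
E[X] = 0.6·0.923077 + 0.2·6.5 + 0.2·6.5 = 3.15385.

3.1538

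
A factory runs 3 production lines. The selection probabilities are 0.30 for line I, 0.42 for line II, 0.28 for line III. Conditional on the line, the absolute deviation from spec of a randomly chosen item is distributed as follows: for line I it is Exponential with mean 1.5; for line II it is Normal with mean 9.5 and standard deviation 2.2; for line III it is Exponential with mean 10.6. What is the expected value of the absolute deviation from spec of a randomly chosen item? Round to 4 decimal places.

Component means — I: 1.5; II: 9.5; III: 10.6.
E[X] = 0.3·1.5 + 0.42·9.5 + 0.28·10.6 = 7.408.

7.4080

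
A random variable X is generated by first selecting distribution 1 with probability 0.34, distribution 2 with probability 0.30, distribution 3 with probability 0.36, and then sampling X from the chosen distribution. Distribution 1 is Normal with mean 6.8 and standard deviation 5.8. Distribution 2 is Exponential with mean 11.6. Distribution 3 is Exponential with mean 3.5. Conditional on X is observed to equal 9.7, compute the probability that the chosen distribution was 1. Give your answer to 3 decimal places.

0.539

Likelihoods f(9.7 | ·): 1: 0.0607009; 2: 0.0373579; 3: 0.0178779.
Posterior ∝ prior × likelihood. Numerator for 1: 0.34·0.0607009 = 0.0206383.
Normalizing constant: 0.34·0.0607009 + 0.3·0.0373579 + 0.36·0.0178779 = 0.0382817.
P(1 | observation) = 0.0206383 / 0.0382817 = 0.539117.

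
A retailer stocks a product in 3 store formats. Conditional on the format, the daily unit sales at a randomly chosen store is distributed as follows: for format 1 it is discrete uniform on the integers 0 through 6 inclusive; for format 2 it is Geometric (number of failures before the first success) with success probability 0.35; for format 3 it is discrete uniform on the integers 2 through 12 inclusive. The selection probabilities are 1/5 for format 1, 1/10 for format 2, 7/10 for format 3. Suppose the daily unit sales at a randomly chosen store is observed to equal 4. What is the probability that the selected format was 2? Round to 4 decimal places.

Likelihoods P(X=4 | ·): 1: 0.142857; 2: 0.0624772; 3: 0.0909091.
Posterior ∝ prior × likelihood. Numerator for 2: 0.1·0.0624772 = 0.00624772.
Normalizing constant: 0.2·0.142857 + 0.1·0.0624772 + 0.7·0.0909091 = 0.0984555.
P(2 | observation) = 0.00624772 / 0.0984555 = 0.0634573.

0.0635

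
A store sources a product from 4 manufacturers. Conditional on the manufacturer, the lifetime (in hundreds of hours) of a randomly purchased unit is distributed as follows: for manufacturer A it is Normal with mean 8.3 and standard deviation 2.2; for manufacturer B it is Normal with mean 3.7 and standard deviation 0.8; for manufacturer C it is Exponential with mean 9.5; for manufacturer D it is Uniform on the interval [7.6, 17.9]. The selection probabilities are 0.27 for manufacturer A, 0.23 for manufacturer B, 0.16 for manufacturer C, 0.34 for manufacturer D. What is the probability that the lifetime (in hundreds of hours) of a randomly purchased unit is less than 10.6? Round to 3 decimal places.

Conditional on each manufacturer, P(X < 10.6): A: 0.852094; B: 1; C: 0.672343; D: 0.291262.
By total probability, P(X < 10.6) = 0.27·0.852094 + 0.23·1 + 0.16·0.672343 + 0.34·0.291262 = 0.666669.

0.667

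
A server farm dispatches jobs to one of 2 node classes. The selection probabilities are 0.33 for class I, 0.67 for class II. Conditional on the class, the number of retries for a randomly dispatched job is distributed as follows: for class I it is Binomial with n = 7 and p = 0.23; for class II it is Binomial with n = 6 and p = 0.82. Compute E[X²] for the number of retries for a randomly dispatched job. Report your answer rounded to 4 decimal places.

For each component E[X²] = Var + (mean)², giving I: 3.8318; II: 25.092.
Overall E[X²] = 0.33·3.8318 + 0.67·25.092 = 18.0761.

18.0761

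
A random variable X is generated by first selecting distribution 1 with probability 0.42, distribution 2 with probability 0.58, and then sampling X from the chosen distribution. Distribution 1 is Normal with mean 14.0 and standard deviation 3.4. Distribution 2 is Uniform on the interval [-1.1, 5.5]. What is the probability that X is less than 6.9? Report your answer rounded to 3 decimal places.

Conditional on each component, P(X < 6.9): 1: 0.0183883; 2: 1.
By total probability, P(X < 6.9) = 0.42·0.0183883 + 0.58·1 = 0.587723.

0.588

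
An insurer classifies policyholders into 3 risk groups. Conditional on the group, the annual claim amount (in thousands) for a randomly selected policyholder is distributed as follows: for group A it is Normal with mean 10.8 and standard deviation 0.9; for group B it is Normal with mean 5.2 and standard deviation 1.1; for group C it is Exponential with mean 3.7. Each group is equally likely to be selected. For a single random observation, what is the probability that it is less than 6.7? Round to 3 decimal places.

0.583

Conditional on each group, P(X < 6.7): A: 2.61237e-06; B: 0.913659; C: 0.836479.
By total probability, P(X < 6.7) = 0.333333·2.61237e-06 + 0.333333·0.913659 + 0.333333·0.836479 = 0.58338.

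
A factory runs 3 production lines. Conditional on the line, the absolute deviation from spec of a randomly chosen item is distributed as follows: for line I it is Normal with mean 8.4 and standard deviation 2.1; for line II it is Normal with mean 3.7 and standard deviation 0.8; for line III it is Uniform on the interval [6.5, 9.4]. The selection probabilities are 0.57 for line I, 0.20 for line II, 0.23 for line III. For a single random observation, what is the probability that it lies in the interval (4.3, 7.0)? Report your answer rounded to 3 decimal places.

0.214

Conditional on each line, P(4.3 < X < 7.0): I: 0.227046; II: 0.226609; III: 0.172414.
By total probability, P(4.3 < X < 7.0) = 0.57·0.227046 + 0.2·0.226609 + 0.23·0.172414 = 0.214393.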